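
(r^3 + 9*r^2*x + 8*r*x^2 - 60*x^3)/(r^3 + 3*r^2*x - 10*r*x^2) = (r + 6*x)/r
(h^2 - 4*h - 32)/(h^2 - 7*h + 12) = (h^2 - 4*h - 32)/(h^2 - 7*h + 12)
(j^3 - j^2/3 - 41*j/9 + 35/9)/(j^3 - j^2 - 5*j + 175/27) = 3*(j - 1)/(3*j - 5)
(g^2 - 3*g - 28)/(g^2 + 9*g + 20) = (g - 7)/(g + 5)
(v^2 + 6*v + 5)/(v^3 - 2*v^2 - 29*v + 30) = (v + 1)/(v^2 - 7*v + 6)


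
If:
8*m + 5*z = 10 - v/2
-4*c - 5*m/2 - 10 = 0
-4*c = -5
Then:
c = 5/4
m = -6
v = 116 - 10*z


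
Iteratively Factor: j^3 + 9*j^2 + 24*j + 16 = (j + 4)*(j^2 + 5*j + 4) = (j + 1)*(j + 4)*(j + 4)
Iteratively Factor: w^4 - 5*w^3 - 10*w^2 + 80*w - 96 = (w - 3)*(w^3 - 2*w^2 - 16*w + 32) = (w - 4)*(w - 3)*(w^2 + 2*w - 8) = (w - 4)*(w - 3)*(w + 4)*(w - 2)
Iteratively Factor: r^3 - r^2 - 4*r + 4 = (r - 2)*(r^2 + r - 2) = (r - 2)*(r - 1)*(r + 2)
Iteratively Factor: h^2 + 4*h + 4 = (h + 2)*(h + 2)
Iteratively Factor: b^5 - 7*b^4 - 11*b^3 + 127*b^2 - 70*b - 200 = (b - 2)*(b^4 - 5*b^3 - 21*b^2 + 85*b + 100) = (b - 5)*(b - 2)*(b^3 - 21*b - 20) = (b - 5)^2*(b - 2)*(b^2 + 5*b + 4) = (b - 5)^2*(b - 2)*(b + 1)*(b + 4)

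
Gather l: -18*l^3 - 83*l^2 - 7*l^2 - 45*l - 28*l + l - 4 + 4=-18*l^3 - 90*l^2 - 72*l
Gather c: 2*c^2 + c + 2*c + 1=2*c^2 + 3*c + 1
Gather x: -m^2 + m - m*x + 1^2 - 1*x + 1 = -m^2 + m + x*(-m - 1) + 2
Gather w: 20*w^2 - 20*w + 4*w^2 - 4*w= 24*w^2 - 24*w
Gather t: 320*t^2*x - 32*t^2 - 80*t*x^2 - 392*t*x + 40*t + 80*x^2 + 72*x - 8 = t^2*(320*x - 32) + t*(-80*x^2 - 392*x + 40) + 80*x^2 + 72*x - 8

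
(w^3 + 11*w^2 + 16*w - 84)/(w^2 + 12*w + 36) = (w^2 + 5*w - 14)/(w + 6)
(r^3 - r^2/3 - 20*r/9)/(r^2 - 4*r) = (r^2 - r/3 - 20/9)/(r - 4)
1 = 1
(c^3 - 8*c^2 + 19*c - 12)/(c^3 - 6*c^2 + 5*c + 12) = (c - 1)/(c + 1)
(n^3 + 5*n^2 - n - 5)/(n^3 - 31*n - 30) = (n - 1)/(n - 6)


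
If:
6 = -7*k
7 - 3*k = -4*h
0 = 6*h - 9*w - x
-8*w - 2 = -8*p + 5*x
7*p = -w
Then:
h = -67/28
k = -6/7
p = 977/3514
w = -977/502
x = 5550/1757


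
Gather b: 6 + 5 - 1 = 10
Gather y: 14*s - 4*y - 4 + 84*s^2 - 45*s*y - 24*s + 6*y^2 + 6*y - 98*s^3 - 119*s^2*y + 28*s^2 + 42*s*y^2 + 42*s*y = -98*s^3 + 112*s^2 - 10*s + y^2*(42*s + 6) + y*(-119*s^2 - 3*s + 2) - 4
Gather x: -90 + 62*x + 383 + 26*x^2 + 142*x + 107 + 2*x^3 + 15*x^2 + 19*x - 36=2*x^3 + 41*x^2 + 223*x + 364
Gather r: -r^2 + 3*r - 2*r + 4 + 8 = -r^2 + r + 12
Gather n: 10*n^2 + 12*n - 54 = 10*n^2 + 12*n - 54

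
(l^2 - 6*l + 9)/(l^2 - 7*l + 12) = (l - 3)/(l - 4)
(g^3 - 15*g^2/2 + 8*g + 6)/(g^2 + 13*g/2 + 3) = (g^2 - 8*g + 12)/(g + 6)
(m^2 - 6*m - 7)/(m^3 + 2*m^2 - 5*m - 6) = (m - 7)/(m^2 + m - 6)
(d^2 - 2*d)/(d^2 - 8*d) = (d - 2)/(d - 8)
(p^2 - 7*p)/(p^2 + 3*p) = (p - 7)/(p + 3)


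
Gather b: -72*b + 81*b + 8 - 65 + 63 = 9*b + 6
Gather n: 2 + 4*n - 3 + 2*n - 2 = 6*n - 3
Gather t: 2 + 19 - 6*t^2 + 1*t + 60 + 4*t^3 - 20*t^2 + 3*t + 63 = 4*t^3 - 26*t^2 + 4*t + 144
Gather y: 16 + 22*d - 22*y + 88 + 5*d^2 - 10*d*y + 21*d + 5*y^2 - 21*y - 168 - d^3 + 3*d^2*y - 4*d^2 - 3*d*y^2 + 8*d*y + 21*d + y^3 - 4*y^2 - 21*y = -d^3 + d^2 + 64*d + y^3 + y^2*(1 - 3*d) + y*(3*d^2 - 2*d - 64) - 64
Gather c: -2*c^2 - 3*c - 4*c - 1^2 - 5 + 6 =-2*c^2 - 7*c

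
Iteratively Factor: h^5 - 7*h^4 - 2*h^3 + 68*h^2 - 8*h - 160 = (h - 4)*(h^4 - 3*h^3 - 14*h^2 + 12*h + 40) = (h - 4)*(h - 2)*(h^3 - h^2 - 16*h - 20) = (h - 4)*(h - 2)*(h + 2)*(h^2 - 3*h - 10) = (h - 4)*(h - 2)*(h + 2)^2*(h - 5)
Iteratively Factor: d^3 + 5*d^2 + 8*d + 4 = (d + 1)*(d^2 + 4*d + 4) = (d + 1)*(d + 2)*(d + 2)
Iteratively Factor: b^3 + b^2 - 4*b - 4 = (b - 2)*(b^2 + 3*b + 2) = (b - 2)*(b + 2)*(b + 1)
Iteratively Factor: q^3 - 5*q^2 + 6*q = (q)*(q^2 - 5*q + 6) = q*(q - 3)*(q - 2)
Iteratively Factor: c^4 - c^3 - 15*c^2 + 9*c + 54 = (c + 2)*(c^3 - 3*c^2 - 9*c + 27) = (c - 3)*(c + 2)*(c^2 - 9) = (c - 3)*(c + 2)*(c + 3)*(c - 3)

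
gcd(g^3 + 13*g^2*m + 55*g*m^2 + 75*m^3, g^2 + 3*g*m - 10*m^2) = g + 5*m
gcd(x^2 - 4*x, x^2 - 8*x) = x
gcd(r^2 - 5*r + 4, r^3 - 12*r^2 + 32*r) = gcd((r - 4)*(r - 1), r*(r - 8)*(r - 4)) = r - 4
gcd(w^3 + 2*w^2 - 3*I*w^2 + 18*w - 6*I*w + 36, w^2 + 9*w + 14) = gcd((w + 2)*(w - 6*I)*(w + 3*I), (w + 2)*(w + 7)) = w + 2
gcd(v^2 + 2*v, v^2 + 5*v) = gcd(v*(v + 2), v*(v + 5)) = v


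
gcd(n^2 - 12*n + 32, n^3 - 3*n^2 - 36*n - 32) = n - 8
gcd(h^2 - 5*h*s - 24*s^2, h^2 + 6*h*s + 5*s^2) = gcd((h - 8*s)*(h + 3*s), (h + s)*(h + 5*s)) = 1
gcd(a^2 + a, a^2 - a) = a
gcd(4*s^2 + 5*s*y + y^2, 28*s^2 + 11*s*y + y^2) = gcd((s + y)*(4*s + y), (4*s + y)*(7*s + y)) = 4*s + y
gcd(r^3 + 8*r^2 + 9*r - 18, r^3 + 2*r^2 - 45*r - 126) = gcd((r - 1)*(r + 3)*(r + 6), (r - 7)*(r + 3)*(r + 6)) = r^2 + 9*r + 18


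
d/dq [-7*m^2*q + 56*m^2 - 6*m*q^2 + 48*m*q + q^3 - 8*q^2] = -7*m^2 - 12*m*q + 48*m + 3*q^2 - 16*q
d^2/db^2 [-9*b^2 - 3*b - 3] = -18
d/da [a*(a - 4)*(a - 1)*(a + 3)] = 4*a^3 - 6*a^2 - 22*a + 12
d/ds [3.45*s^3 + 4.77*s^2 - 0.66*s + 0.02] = 10.35*s^2 + 9.54*s - 0.66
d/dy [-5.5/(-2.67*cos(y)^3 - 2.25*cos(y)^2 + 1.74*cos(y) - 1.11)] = (44.055*cos(y)^2 + 24.75*cos(y) - 9.57)*sin(y)/(2.67*cos(y)^3 + 2.25*cos(y)^2 - 1.74*cos(y) + 1.11)^2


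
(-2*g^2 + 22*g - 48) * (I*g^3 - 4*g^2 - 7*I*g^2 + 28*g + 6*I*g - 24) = -2*I*g^5 + 8*g^4 + 36*I*g^4 - 144*g^3 - 214*I*g^3 + 856*g^2 + 468*I*g^2 - 1872*g - 288*I*g + 1152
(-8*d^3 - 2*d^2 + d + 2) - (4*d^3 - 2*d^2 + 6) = -12*d^3 + d - 4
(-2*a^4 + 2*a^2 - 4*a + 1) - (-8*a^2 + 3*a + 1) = -2*a^4 + 10*a^2 - 7*a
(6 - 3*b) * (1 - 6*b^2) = 18*b^3 - 36*b^2 - 3*b + 6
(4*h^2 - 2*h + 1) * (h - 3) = 4*h^3 - 14*h^2 + 7*h - 3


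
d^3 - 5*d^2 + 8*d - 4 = (d - 2)^2*(d - 1)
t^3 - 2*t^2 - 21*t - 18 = (t - 6)*(t + 1)*(t + 3)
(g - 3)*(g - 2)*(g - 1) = g^3 - 6*g^2 + 11*g - 6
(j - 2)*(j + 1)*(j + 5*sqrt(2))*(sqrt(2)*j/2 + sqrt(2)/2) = sqrt(2)*j^4/2 + 5*j^3 - 3*sqrt(2)*j^2/2 - 15*j - sqrt(2)*j - 10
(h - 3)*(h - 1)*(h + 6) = h^3 + 2*h^2 - 21*h + 18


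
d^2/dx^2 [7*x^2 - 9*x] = 14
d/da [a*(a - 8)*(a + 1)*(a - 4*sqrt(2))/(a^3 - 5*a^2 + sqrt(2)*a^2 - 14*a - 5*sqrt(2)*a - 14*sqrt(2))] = (a^6 - 10*a^5 + 2*sqrt(2)*a^5 - 30*sqrt(2)*a^4 - 7*a^4 + 62*sqrt(2)*a^3 + 276*a^3 + 104*a^2 + 102*sqrt(2)*a^2 - 1568*a + 224*sqrt(2)*a - 896)/(a^6 - 10*a^5 + 2*sqrt(2)*a^5 - 20*sqrt(2)*a^4 - a^4 - 6*sqrt(2)*a^3 + 120*a^3 + 190*a^2 + 280*sqrt(2)*a^2 + 280*a + 392*sqrt(2)*a + 392)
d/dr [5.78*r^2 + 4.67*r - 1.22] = 11.56*r + 4.67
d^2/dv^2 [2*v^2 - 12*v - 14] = 4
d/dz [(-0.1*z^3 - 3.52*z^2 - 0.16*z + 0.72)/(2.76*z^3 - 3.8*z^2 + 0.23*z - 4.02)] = (-1.11022302462516e-16*z^5 + 10.0952*z^4 + 0.837199999999999*z^3 - 6.1732*z^2 + 33.7728*z + 0.4776)/(7.6176*z^6 - 20.976*z^5 + 15.7096*z^4 - 23.9384*z^3 + 30.6049*z^2 - 1.8492*z + 16.1604)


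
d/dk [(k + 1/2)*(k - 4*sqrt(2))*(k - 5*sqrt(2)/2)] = 3*k^2 - 13*sqrt(2)*k + k - 13*sqrt(2)/4 + 20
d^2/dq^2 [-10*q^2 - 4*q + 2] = -20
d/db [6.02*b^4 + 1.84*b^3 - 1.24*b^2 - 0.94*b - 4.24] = 24.08*b^3 + 5.52*b^2 - 2.48*b - 0.94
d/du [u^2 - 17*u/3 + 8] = 2*u - 17/3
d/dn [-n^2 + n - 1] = 1 - 2*n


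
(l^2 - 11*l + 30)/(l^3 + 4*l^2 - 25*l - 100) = (l - 6)/(l^2 + 9*l + 20)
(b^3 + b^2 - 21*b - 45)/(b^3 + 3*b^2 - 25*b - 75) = (b + 3)/(b + 5)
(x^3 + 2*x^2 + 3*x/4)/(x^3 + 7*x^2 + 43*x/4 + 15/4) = x/(x + 5)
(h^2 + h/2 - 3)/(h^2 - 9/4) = 2*(h + 2)/(2*h + 3)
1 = 1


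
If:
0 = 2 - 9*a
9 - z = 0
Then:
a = 2/9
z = 9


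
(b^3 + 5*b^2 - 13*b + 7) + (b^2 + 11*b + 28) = b^3 + 6*b^2 - 2*b + 35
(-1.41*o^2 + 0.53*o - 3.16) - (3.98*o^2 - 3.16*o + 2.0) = -5.39*o^2 + 3.69*o - 5.16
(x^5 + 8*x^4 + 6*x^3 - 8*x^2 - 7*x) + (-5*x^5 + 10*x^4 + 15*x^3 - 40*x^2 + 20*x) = -4*x^5 + 18*x^4 + 21*x^3 - 48*x^2 + 13*x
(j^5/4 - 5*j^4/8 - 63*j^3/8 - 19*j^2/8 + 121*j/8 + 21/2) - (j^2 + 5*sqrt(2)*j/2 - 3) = j^5/4 - 5*j^4/8 - 63*j^3/8 - 27*j^2/8 - 5*sqrt(2)*j/2 + 121*j/8 + 27/2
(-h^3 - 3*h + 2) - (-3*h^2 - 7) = -h^3 + 3*h^2 - 3*h + 9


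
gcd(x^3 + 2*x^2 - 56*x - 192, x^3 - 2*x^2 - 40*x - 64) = x^2 - 4*x - 32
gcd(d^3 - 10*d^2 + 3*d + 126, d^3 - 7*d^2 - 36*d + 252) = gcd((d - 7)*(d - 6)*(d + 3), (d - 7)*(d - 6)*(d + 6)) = d^2 - 13*d + 42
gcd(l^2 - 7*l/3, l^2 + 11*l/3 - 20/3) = 1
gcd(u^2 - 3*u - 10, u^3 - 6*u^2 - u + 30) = u^2 - 3*u - 10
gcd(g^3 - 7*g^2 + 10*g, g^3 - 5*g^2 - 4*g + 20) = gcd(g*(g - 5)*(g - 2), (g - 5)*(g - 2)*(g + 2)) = g^2 - 7*g + 10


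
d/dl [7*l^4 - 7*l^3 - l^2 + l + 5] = 28*l^3 - 21*l^2 - 2*l + 1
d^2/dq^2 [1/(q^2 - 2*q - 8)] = 2*(q^2 - 2*q - 4*(q - 1)^2 - 8)/(-q^2 + 2*q + 8)^3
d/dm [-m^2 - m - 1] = -2*m - 1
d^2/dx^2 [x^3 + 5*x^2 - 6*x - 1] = 6*x + 10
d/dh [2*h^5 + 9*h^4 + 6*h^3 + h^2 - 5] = 2*h*(5*h^3 + 18*h^2 + 9*h + 1)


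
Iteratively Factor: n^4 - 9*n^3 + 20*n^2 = (n - 4)*(n^3 - 5*n^2) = n*(n - 4)*(n^2 - 5*n) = n*(n - 5)*(n - 4)*(n)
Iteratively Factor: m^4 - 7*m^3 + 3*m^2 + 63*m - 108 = (m - 4)*(m^3 - 3*m^2 - 9*m + 27) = (m - 4)*(m - 3)*(m^2 - 9) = (m - 4)*(m - 3)^2*(m + 3)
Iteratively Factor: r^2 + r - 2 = (r - 1)*(r + 2)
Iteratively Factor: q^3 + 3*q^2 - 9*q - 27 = (q + 3)*(q^2 - 9) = (q - 3)*(q + 3)*(q + 3)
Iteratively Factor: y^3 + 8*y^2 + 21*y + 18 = (y + 2)*(y^2 + 6*y + 9) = (y + 2)*(y + 3)*(y + 3)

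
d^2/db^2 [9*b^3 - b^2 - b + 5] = 54*b - 2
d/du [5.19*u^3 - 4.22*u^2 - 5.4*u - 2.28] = 15.57*u^2 - 8.44*u - 5.4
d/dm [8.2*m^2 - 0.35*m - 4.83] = 16.4*m - 0.35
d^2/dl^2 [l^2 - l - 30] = 2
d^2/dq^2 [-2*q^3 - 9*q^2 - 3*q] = -12*q - 18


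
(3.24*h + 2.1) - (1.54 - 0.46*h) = 3.7*h + 0.56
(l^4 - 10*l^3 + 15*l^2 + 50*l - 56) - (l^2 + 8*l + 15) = l^4 - 10*l^3 + 14*l^2 + 42*l - 71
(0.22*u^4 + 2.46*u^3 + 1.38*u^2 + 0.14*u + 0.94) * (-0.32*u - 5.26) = -0.0704*u^5 - 1.9444*u^4 - 13.3812*u^3 - 7.3036*u^2 - 1.0372*u - 4.9444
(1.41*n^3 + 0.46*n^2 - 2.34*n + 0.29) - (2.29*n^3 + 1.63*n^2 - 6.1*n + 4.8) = -0.88*n^3 - 1.17*n^2 + 3.76*n - 4.51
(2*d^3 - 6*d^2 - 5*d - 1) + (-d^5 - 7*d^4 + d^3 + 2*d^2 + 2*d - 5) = -d^5 - 7*d^4 + 3*d^3 - 4*d^2 - 3*d - 6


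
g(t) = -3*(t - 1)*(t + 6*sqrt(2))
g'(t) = -6*t - 18*sqrt(2) + 3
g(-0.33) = 32.54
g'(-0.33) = -20.48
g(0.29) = 18.69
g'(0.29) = -24.20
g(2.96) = -67.30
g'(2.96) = -40.22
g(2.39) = -45.35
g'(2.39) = -36.80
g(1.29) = -8.50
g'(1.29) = -30.20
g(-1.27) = 49.14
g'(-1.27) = -14.84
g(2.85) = -62.91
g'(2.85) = -39.56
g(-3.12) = 66.31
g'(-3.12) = -3.74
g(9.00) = -419.65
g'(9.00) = -76.46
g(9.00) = -419.65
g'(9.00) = -76.46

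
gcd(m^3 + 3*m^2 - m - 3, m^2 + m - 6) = m + 3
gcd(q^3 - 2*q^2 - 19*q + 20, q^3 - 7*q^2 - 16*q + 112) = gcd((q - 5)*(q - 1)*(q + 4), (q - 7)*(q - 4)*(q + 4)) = q + 4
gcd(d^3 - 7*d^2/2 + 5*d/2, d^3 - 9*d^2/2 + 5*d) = d^2 - 5*d/2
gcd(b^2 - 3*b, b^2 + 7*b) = b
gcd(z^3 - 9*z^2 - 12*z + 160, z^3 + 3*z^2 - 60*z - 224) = z^2 - 4*z - 32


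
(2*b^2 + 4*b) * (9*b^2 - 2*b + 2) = 18*b^4 + 32*b^3 - 4*b^2 + 8*b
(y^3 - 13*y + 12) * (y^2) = y^5 - 13*y^3 + 12*y^2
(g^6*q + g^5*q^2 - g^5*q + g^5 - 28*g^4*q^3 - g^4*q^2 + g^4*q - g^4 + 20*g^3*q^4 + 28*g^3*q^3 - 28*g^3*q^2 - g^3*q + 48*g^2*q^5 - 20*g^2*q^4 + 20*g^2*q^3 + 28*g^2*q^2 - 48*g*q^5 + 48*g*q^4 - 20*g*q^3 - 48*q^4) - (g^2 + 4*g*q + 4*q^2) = g^6*q + g^5*q^2 - g^5*q + g^5 - 28*g^4*q^3 - g^4*q^2 + g^4*q - g^4 + 20*g^3*q^4 + 28*g^3*q^3 - 28*g^3*q^2 - g^3*q + 48*g^2*q^5 - 20*g^2*q^4 + 20*g^2*q^3 + 28*g^2*q^2 - g^2 - 48*g*q^5 + 48*g*q^4 - 20*g*q^3 - 4*g*q - 48*q^4 - 4*q^2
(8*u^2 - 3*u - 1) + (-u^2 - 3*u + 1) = 7*u^2 - 6*u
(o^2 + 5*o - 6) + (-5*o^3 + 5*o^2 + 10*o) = -5*o^3 + 6*o^2 + 15*o - 6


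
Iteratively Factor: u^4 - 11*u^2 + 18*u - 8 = (u - 1)*(u^3 + u^2 - 10*u + 8) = (u - 1)*(u + 4)*(u^2 - 3*u + 2) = (u - 2)*(u - 1)*(u + 4)*(u - 1)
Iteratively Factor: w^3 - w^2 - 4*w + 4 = (w + 2)*(w^2 - 3*w + 2) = (w - 1)*(w + 2)*(w - 2)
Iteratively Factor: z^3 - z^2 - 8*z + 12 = (z - 2)*(z^2 + z - 6) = (z - 2)*(z + 3)*(z - 2)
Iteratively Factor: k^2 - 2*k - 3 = (k - 3)*(k + 1)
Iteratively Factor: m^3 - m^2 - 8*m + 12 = (m - 2)*(m^2 + m - 6) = (m - 2)*(m + 3)*(m - 2)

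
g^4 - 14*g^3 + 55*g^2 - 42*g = g*(g - 7)*(g - 6)*(g - 1)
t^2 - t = t*(t - 1)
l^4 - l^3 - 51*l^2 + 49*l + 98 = (l - 7)*(l - 2)*(l + 1)*(l + 7)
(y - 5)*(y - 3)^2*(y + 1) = y^4 - 10*y^3 + 28*y^2 - 6*y - 45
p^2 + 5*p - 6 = (p - 1)*(p + 6)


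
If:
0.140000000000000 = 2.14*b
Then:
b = 0.07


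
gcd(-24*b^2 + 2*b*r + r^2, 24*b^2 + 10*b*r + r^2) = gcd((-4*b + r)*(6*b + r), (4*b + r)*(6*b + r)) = 6*b + r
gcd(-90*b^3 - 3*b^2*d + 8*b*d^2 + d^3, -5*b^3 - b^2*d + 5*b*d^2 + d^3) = 5*b + d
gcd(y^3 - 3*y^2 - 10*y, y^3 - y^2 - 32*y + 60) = y - 5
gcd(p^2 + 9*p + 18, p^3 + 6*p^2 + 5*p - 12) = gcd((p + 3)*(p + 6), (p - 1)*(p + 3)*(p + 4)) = p + 3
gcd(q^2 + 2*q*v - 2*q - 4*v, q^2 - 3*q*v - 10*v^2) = q + 2*v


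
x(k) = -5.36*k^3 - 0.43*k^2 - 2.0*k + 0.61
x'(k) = -16.08*k^2 - 0.86*k - 2.0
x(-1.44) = 18.60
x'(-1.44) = -34.11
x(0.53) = -1.37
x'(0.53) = -6.97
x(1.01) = -7.37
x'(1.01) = -19.27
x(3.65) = -273.06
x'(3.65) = -219.36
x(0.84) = -4.55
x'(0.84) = -14.07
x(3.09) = -167.82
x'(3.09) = -158.19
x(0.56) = -1.59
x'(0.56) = -7.52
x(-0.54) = 2.41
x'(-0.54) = -6.22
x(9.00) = -3959.66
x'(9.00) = -1312.22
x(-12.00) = 9224.77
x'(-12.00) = -2307.20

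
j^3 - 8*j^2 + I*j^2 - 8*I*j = j*(j - 8)*(j + I)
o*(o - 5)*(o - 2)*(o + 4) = o^4 - 3*o^3 - 18*o^2 + 40*o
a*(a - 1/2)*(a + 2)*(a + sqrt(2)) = a^4 + sqrt(2)*a^3 + 3*a^3/2 - a^2 + 3*sqrt(2)*a^2/2 - sqrt(2)*a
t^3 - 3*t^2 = t^2*(t - 3)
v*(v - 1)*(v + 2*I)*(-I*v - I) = -I*v^4 + 2*v^3 + I*v^2 - 2*v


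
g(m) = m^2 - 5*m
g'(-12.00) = -29.00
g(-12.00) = 204.00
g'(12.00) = 19.00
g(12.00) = 84.00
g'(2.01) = -0.98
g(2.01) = -6.01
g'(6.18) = 7.36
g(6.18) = 7.29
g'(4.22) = 3.44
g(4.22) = -3.29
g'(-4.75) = -14.50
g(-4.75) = 46.31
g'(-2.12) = -9.24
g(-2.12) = 15.09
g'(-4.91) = -14.82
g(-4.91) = 48.66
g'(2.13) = -0.74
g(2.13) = -6.11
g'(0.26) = -4.48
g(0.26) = -1.23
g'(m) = 2*m - 5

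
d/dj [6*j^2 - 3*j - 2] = 12*j - 3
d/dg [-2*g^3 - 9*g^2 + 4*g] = -6*g^2 - 18*g + 4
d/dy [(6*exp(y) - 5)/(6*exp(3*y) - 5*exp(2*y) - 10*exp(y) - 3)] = (-72*exp(3*y) + 120*exp(2*y) - 50*exp(y) - 68)*exp(y)/(36*exp(6*y) - 60*exp(5*y) - 95*exp(4*y) + 64*exp(3*y) + 130*exp(2*y) + 60*exp(y) + 9)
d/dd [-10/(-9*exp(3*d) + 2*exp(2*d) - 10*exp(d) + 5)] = (-270*exp(2*d) + 40*exp(d) - 100)*exp(d)/(9*exp(3*d) - 2*exp(2*d) + 10*exp(d) - 5)^2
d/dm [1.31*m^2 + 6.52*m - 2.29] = 2.62*m + 6.52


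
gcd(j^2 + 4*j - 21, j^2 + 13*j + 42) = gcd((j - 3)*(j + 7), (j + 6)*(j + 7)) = j + 7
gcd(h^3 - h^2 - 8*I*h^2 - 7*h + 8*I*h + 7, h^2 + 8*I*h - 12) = 1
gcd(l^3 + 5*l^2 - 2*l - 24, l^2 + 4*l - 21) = 1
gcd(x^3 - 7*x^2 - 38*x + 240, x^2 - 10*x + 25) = x - 5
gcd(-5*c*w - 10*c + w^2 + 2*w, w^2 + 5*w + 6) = w + 2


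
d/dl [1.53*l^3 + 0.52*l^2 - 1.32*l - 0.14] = 4.59*l^2 + 1.04*l - 1.32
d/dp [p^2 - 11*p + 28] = 2*p - 11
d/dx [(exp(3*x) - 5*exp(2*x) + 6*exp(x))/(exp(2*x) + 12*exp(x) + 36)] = (exp(3*x) + 18*exp(2*x) - 66*exp(x) + 36)*exp(x)/(exp(3*x) + 18*exp(2*x) + 108*exp(x) + 216)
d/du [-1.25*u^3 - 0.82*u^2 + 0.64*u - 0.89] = -3.75*u^2 - 1.64*u + 0.64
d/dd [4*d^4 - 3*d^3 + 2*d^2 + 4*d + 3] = 16*d^3 - 9*d^2 + 4*d + 4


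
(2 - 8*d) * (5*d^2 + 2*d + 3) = -40*d^3 - 6*d^2 - 20*d + 6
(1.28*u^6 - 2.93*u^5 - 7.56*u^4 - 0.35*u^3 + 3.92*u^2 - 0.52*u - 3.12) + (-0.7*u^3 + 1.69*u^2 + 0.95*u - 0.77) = 1.28*u^6 - 2.93*u^5 - 7.56*u^4 - 1.05*u^3 + 5.61*u^2 + 0.43*u - 3.89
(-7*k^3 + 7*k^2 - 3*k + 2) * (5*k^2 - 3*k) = -35*k^5 + 56*k^4 - 36*k^3 + 19*k^2 - 6*k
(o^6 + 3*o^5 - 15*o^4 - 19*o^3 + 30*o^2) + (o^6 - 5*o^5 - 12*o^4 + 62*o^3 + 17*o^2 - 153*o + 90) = 2*o^6 - 2*o^5 - 27*o^4 + 43*o^3 + 47*o^2 - 153*o + 90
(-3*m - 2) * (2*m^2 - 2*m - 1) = -6*m^3 + 2*m^2 + 7*m + 2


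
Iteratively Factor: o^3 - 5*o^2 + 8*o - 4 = (o - 1)*(o^2 - 4*o + 4) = (o - 2)*(o - 1)*(o - 2)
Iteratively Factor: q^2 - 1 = (q + 1)*(q - 1)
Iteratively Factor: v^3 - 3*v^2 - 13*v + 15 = (v - 5)*(v^2 + 2*v - 3) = (v - 5)*(v - 1)*(v + 3)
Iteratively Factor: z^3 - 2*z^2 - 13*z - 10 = (z - 5)*(z^2 + 3*z + 2) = (z - 5)*(z + 2)*(z + 1)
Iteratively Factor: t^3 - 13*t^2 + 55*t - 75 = (t - 5)*(t^2 - 8*t + 15) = (t - 5)*(t - 3)*(t - 5)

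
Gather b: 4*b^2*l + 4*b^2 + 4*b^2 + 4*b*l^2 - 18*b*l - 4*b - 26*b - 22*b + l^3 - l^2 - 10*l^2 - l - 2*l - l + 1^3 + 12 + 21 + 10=b^2*(4*l + 8) + b*(4*l^2 - 18*l - 52) + l^3 - 11*l^2 - 4*l + 44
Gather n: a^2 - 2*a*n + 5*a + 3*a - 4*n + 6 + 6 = a^2 + 8*a + n*(-2*a - 4) + 12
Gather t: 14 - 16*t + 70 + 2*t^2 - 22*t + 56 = 2*t^2 - 38*t + 140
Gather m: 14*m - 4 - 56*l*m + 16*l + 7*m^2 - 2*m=16*l + 7*m^2 + m*(12 - 56*l) - 4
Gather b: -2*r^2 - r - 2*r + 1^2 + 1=-2*r^2 - 3*r + 2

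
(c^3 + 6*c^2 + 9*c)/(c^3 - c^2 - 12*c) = (c + 3)/(c - 4)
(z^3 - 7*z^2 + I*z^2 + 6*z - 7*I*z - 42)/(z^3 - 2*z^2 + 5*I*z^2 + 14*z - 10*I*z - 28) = (z^2 + z*(-7 + 3*I) - 21*I)/(z^2 + z*(-2 + 7*I) - 14*I)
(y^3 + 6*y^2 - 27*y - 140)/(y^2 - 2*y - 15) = (y^2 + 11*y + 28)/(y + 3)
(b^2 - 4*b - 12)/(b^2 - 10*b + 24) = (b + 2)/(b - 4)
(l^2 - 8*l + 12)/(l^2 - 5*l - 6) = (l - 2)/(l + 1)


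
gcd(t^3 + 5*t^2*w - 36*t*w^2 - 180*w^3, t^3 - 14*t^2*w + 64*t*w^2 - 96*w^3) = t - 6*w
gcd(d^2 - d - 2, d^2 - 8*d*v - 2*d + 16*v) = d - 2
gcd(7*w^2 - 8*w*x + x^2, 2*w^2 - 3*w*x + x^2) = -w + x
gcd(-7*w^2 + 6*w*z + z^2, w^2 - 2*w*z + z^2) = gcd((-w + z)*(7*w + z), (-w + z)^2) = -w + z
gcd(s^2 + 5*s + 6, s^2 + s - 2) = s + 2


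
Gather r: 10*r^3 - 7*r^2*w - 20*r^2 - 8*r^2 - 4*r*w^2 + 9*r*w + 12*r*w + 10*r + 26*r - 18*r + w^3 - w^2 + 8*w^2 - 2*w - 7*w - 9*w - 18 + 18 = 10*r^3 + r^2*(-7*w - 28) + r*(-4*w^2 + 21*w + 18) + w^3 + 7*w^2 - 18*w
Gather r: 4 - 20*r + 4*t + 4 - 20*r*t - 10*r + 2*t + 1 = r*(-20*t - 30) + 6*t + 9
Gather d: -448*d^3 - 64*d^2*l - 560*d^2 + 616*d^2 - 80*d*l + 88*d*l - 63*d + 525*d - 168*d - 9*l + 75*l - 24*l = -448*d^3 + d^2*(56 - 64*l) + d*(8*l + 294) + 42*l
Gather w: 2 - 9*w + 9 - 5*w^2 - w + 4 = -5*w^2 - 10*w + 15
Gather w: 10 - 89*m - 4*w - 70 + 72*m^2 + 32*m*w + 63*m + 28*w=72*m^2 - 26*m + w*(32*m + 24) - 60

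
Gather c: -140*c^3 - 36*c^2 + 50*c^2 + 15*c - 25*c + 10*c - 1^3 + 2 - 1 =-140*c^3 + 14*c^2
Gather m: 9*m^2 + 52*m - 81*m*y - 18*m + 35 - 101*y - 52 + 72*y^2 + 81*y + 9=9*m^2 + m*(34 - 81*y) + 72*y^2 - 20*y - 8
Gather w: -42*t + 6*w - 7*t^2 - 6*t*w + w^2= -7*t^2 - 42*t + w^2 + w*(6 - 6*t)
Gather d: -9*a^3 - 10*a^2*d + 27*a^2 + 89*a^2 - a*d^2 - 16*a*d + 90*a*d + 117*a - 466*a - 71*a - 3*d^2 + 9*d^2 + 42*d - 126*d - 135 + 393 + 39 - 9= -9*a^3 + 116*a^2 - 420*a + d^2*(6 - a) + d*(-10*a^2 + 74*a - 84) + 288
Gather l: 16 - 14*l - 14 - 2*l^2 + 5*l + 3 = -2*l^2 - 9*l + 5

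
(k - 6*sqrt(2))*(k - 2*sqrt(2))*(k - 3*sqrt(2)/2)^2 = k^4 - 11*sqrt(2)*k^3 + 153*k^2/2 - 108*sqrt(2)*k + 108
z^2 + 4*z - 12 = (z - 2)*(z + 6)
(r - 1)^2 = r^2 - 2*r + 1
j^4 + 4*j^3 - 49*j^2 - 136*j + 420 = (j - 6)*(j - 2)*(j + 5)*(j + 7)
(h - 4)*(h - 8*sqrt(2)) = h^2 - 8*sqrt(2)*h - 4*h + 32*sqrt(2)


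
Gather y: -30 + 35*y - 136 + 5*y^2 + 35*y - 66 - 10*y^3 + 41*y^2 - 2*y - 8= -10*y^3 + 46*y^2 + 68*y - 240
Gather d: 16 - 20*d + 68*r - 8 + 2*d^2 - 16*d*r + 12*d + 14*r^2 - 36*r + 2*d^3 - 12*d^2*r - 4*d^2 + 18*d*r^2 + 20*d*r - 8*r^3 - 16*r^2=2*d^3 + d^2*(-12*r - 2) + d*(18*r^2 + 4*r - 8) - 8*r^3 - 2*r^2 + 32*r + 8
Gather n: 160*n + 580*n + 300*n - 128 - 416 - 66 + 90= 1040*n - 520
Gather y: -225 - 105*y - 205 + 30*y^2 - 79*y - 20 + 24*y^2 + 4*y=54*y^2 - 180*y - 450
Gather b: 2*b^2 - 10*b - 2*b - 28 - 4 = 2*b^2 - 12*b - 32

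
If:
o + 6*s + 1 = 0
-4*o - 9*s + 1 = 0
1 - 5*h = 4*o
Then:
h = -3/5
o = 1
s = -1/3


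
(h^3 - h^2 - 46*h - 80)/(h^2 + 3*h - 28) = (h^3 - h^2 - 46*h - 80)/(h^2 + 3*h - 28)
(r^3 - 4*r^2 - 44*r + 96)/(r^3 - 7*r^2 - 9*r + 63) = (r^3 - 4*r^2 - 44*r + 96)/(r^3 - 7*r^2 - 9*r + 63)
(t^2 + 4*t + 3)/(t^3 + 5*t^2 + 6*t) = (t + 1)/(t*(t + 2))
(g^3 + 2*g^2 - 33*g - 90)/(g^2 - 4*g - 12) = (g^2 + 8*g + 15)/(g + 2)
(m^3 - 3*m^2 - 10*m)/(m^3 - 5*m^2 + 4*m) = (m^2 - 3*m - 10)/(m^2 - 5*m + 4)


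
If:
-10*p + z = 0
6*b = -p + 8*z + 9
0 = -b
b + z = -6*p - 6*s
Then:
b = 0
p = -9/79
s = 24/79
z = -90/79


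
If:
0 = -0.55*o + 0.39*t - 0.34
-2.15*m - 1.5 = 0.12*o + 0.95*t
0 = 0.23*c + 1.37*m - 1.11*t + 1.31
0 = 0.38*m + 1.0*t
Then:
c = 0.63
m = -0.81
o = -0.40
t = 0.31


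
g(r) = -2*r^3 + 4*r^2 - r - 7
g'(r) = -6*r^2 + 8*r - 1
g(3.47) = -45.87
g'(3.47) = -45.49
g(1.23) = -5.90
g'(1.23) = -0.24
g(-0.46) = -5.50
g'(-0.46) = -5.95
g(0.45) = -6.82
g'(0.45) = 1.38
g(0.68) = -6.46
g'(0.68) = 1.67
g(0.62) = -6.56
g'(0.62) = 1.65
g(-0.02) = -6.98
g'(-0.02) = -1.16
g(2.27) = -12.05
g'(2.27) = -13.76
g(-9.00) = 1784.00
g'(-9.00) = -559.00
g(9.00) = -1150.00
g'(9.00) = -415.00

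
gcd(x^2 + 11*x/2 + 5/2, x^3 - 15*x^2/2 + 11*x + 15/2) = x + 1/2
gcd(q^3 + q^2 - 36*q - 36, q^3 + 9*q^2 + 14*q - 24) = q + 6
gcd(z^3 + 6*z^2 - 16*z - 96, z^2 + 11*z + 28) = z + 4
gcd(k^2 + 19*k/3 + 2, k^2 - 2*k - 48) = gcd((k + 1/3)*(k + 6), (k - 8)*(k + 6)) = k + 6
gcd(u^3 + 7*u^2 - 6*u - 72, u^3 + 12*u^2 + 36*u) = u + 6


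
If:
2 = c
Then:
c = 2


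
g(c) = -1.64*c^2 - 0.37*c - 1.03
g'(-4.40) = 14.06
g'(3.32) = -11.26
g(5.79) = -58.15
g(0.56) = -1.75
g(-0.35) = -1.10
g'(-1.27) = 3.80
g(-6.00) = -57.85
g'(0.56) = -2.21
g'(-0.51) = 1.30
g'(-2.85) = 8.98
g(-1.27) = -3.21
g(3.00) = -16.90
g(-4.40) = -31.15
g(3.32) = -20.34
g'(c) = -3.28*c - 0.37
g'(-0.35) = 0.78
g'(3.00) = -10.21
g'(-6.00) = 19.31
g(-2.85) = -13.30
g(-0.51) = -1.27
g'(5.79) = -19.36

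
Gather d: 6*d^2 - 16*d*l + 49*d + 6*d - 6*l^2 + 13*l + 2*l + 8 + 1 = 6*d^2 + d*(55 - 16*l) - 6*l^2 + 15*l + 9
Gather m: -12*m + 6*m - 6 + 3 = -6*m - 3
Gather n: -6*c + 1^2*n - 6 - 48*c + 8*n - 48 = -54*c + 9*n - 54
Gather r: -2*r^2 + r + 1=-2*r^2 + r + 1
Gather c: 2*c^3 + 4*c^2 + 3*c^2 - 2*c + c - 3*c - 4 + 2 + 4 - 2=2*c^3 + 7*c^2 - 4*c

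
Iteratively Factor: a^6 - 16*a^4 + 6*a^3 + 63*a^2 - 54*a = (a - 1)*(a^5 + a^4 - 15*a^3 - 9*a^2 + 54*a) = (a - 2)*(a - 1)*(a^4 + 3*a^3 - 9*a^2 - 27*a) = (a - 2)*(a - 1)*(a + 3)*(a^3 - 9*a) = (a - 3)*(a - 2)*(a - 1)*(a + 3)*(a^2 + 3*a) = (a - 3)*(a - 2)*(a - 1)*(a + 3)^2*(a)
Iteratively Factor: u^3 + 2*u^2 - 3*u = (u - 1)*(u^2 + 3*u) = u*(u - 1)*(u + 3)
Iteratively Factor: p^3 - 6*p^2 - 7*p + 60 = (p - 5)*(p^2 - p - 12) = (p - 5)*(p - 4)*(p + 3)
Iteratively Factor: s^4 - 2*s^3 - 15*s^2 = (s)*(s^3 - 2*s^2 - 15*s) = s^2*(s^2 - 2*s - 15) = s^2*(s + 3)*(s - 5)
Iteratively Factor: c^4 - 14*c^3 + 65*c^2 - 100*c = (c - 5)*(c^3 - 9*c^2 + 20*c) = (c - 5)*(c - 4)*(c^2 - 5*c) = c*(c - 5)*(c - 4)*(c - 5)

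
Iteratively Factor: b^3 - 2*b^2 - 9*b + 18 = (b - 3)*(b^2 + b - 6) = (b - 3)*(b - 2)*(b + 3)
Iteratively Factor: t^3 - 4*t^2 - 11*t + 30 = (t - 2)*(t^2 - 2*t - 15) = (t - 5)*(t - 2)*(t + 3)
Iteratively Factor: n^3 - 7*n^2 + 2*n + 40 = (n + 2)*(n^2 - 9*n + 20) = (n - 4)*(n + 2)*(n - 5)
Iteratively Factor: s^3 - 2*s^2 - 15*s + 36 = (s + 4)*(s^2 - 6*s + 9) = (s - 3)*(s + 4)*(s - 3)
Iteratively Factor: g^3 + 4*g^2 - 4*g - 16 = (g + 4)*(g^2 - 4) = (g + 2)*(g + 4)*(g - 2)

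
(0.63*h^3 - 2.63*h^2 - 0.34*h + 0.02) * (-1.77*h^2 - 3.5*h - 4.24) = -1.1151*h^5 + 2.4501*h^4 + 7.1356*h^3 + 12.3058*h^2 + 1.3716*h - 0.0848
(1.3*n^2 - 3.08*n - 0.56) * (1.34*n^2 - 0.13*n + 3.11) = 1.742*n^4 - 4.2962*n^3 + 3.693*n^2 - 9.506*n - 1.7416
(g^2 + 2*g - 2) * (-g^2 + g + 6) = -g^4 - g^3 + 10*g^2 + 10*g - 12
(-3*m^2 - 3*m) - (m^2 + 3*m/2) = -4*m^2 - 9*m/2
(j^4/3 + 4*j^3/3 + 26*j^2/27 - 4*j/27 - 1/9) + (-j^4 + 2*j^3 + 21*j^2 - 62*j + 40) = -2*j^4/3 + 10*j^3/3 + 593*j^2/27 - 1678*j/27 + 359/9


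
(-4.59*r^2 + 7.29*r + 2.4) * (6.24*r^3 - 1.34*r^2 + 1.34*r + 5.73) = -28.6416*r^5 + 51.6402*r^4 - 0.943200000000002*r^3 - 19.7481*r^2 + 44.9877*r + 13.752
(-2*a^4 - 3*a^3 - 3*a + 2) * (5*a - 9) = -10*a^5 + 3*a^4 + 27*a^3 - 15*a^2 + 37*a - 18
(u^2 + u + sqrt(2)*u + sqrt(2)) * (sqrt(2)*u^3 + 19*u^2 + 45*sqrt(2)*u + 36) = sqrt(2)*u^5 + sqrt(2)*u^4 + 21*u^4 + 21*u^3 + 64*sqrt(2)*u^3 + 64*sqrt(2)*u^2 + 126*u^2 + 36*sqrt(2)*u + 126*u + 36*sqrt(2)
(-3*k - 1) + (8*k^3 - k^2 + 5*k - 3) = 8*k^3 - k^2 + 2*k - 4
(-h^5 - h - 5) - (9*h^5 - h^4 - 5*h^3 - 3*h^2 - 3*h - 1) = -10*h^5 + h^4 + 5*h^3 + 3*h^2 + 2*h - 4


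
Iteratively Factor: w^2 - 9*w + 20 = (w - 4)*(w - 5)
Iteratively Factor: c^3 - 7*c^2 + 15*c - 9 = (c - 3)*(c^2 - 4*c + 3) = (c - 3)^2*(c - 1)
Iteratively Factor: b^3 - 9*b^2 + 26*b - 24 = (b - 4)*(b^2 - 5*b + 6) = (b - 4)*(b - 3)*(b - 2)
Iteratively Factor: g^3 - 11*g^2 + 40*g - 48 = (g - 4)*(g^2 - 7*g + 12) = (g - 4)^2*(g - 3)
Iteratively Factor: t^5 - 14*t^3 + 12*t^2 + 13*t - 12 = (t + 4)*(t^4 - 4*t^3 + 2*t^2 + 4*t - 3) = (t - 1)*(t + 4)*(t^3 - 3*t^2 - t + 3) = (t - 1)*(t + 1)*(t + 4)*(t^2 - 4*t + 3) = (t - 3)*(t - 1)*(t + 1)*(t + 4)*(t - 1)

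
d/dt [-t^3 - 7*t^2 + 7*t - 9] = -3*t^2 - 14*t + 7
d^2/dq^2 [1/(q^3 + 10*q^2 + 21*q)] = 2*(-q*(3*q + 10)*(q^2 + 10*q + 21) + (3*q^2 + 20*q + 21)^2)/(q^3*(q^2 + 10*q + 21)^3)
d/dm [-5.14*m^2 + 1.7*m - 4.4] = 1.7 - 10.28*m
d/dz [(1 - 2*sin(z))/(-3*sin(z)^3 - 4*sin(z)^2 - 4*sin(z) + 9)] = (-12*sin(z)^3 + sin(z)^2 + 8*sin(z) - 14)*cos(z)/(3*sin(z)^3 + 4*sin(z)^2 + 4*sin(z) - 9)^2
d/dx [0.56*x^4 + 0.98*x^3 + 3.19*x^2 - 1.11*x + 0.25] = 2.24*x^3 + 2.94*x^2 + 6.38*x - 1.11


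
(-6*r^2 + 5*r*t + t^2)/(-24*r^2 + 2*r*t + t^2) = (r - t)/(4*r - t)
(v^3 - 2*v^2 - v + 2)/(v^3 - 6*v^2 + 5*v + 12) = (v^2 - 3*v + 2)/(v^2 - 7*v + 12)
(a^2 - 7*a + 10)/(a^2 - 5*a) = (a - 2)/a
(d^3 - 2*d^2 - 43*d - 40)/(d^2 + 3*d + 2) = (d^2 - 3*d - 40)/(d + 2)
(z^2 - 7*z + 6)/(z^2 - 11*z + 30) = (z - 1)/(z - 5)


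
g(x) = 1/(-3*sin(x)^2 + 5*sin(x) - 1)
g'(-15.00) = 0.22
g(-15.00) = -0.18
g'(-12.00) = -2.24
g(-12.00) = 1.22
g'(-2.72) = 0.54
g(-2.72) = -0.28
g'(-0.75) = -0.20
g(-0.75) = -0.17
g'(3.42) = 0.95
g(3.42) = -0.38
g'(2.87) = 207.60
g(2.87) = 7.97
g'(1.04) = 0.08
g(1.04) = 0.93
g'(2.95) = 154.28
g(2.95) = -6.38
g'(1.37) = 0.17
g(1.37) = 0.98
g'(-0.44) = -0.51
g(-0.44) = -0.27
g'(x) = (6*sin(x)*cos(x) - 5*cos(x))/(-3*sin(x)^2 + 5*sin(x) - 1)^2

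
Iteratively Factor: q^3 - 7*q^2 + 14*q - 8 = (q - 1)*(q^2 - 6*q + 8) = (q - 2)*(q - 1)*(q - 4)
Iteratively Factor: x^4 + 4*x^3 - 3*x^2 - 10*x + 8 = (x - 1)*(x^3 + 5*x^2 + 2*x - 8) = (x - 1)*(x + 2)*(x^2 + 3*x - 4) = (x - 1)*(x + 2)*(x + 4)*(x - 1)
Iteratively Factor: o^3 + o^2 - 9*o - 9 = (o - 3)*(o^2 + 4*o + 3) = (o - 3)*(o + 3)*(o + 1)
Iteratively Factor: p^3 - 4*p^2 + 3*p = (p)*(p^2 - 4*p + 3) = p*(p - 3)*(p - 1)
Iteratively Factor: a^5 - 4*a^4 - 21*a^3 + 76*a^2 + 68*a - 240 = (a - 5)*(a^4 + a^3 - 16*a^2 - 4*a + 48) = (a - 5)*(a + 4)*(a^3 - 3*a^2 - 4*a + 12) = (a - 5)*(a - 2)*(a + 4)*(a^2 - a - 6) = (a - 5)*(a - 3)*(a - 2)*(a + 4)*(a + 2)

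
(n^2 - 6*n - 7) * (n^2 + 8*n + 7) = n^4 + 2*n^3 - 48*n^2 - 98*n - 49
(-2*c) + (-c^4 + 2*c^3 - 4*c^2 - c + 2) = -c^4 + 2*c^3 - 4*c^2 - 3*c + 2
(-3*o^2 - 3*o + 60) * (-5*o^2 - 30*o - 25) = 15*o^4 + 105*o^3 - 135*o^2 - 1725*o - 1500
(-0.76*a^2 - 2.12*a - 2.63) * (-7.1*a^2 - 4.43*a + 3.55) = 5.396*a^4 + 18.4188*a^3 + 25.3666*a^2 + 4.1249*a - 9.3365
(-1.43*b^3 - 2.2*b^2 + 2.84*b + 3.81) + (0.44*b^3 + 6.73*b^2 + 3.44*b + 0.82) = -0.99*b^3 + 4.53*b^2 + 6.28*b + 4.63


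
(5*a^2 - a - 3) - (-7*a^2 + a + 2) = 12*a^2 - 2*a - 5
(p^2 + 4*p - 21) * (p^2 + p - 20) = p^4 + 5*p^3 - 37*p^2 - 101*p + 420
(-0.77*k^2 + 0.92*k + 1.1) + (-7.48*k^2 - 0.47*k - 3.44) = -8.25*k^2 + 0.45*k - 2.34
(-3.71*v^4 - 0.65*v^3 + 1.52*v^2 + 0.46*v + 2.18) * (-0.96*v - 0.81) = 3.5616*v^5 + 3.6291*v^4 - 0.9327*v^3 - 1.6728*v^2 - 2.4654*v - 1.7658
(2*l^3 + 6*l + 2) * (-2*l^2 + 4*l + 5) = -4*l^5 + 8*l^4 - 2*l^3 + 20*l^2 + 38*l + 10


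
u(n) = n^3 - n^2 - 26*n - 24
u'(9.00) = 199.00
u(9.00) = 390.00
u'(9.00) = 199.00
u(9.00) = 390.00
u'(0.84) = -25.56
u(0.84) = -45.95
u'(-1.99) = -10.14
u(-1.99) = 15.90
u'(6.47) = 86.64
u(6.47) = 36.76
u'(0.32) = -26.33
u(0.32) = -32.39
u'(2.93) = -6.11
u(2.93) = -83.61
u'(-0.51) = -24.20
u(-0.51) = -11.13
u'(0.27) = -26.32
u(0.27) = -31.07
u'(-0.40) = -24.72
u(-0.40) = -13.82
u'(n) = 3*n^2 - 2*n - 26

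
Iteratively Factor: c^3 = (c)*(c^2) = c^2*(c)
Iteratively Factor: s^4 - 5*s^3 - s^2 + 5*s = (s)*(s^3 - 5*s^2 - s + 5) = s*(s - 1)*(s^2 - 4*s - 5) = s*(s - 5)*(s - 1)*(s + 1)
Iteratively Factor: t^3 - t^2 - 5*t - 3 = (t + 1)*(t^2 - 2*t - 3) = (t - 3)*(t + 1)*(t + 1)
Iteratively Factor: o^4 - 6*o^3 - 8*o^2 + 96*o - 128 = (o - 4)*(o^3 - 2*o^2 - 16*o + 32) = (o - 4)*(o + 4)*(o^2 - 6*o + 8) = (o - 4)*(o - 2)*(o + 4)*(o - 4)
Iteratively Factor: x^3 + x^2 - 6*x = (x - 2)*(x^2 + 3*x) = x*(x - 2)*(x + 3)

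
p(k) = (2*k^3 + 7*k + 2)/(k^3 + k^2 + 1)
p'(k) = (-3*k^2 - 2*k)*(2*k^3 + 7*k + 2)/(k^3 + k^2 + 1)^2 + (6*k^2 + 7)/(k^3 + k^2 + 1) = (-k*(3*k + 2)*(2*k^3 + 7*k + 2) + (6*k^2 + 7)*(k^3 + k^2 + 1))/(k^3 + k^2 + 1)^2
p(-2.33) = 6.37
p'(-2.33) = 5.54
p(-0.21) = 0.49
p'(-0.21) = 7.16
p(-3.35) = 3.81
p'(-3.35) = 1.12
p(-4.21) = 3.16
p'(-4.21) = 0.50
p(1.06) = 3.56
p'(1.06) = -1.75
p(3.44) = 2.01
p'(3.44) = -0.13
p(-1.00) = -7.00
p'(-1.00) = 20.00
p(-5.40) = 2.76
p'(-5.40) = 0.23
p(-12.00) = 2.23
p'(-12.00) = 0.03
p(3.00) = 2.08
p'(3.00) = -0.21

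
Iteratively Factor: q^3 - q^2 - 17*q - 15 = (q - 5)*(q^2 + 4*q + 3) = (q - 5)*(q + 1)*(q + 3)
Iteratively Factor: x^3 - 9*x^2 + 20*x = (x)*(x^2 - 9*x + 20) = x*(x - 5)*(x - 4)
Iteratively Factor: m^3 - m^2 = (m - 1)*(m^2) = m*(m - 1)*(m)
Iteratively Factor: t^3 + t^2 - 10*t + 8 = (t - 2)*(t^2 + 3*t - 4) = (t - 2)*(t - 1)*(t + 4)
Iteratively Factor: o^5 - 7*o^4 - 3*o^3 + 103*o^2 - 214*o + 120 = (o + 4)*(o^4 - 11*o^3 + 41*o^2 - 61*o + 30) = (o - 5)*(o + 4)*(o^3 - 6*o^2 + 11*o - 6) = (o - 5)*(o - 3)*(o + 4)*(o^2 - 3*o + 2) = (o - 5)*(o - 3)*(o - 1)*(o + 4)*(o - 2)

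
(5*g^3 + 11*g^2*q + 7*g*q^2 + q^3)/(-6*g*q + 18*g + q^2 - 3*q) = (5*g^3 + 11*g^2*q + 7*g*q^2 + q^3)/(-6*g*q + 18*g + q^2 - 3*q)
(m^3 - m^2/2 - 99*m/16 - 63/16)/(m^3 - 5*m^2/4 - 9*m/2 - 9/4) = (m + 7/4)/(m + 1)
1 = 1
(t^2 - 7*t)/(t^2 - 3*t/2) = 2*(t - 7)/(2*t - 3)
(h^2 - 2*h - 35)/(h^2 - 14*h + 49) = (h + 5)/(h - 7)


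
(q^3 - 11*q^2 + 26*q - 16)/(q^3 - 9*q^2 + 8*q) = (q - 2)/q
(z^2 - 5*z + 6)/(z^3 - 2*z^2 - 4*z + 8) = (z - 3)/(z^2 - 4)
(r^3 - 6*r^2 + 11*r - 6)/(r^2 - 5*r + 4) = (r^2 - 5*r + 6)/(r - 4)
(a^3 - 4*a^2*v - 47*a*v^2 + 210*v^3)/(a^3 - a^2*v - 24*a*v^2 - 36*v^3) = (a^2 + 2*a*v - 35*v^2)/(a^2 + 5*a*v + 6*v^2)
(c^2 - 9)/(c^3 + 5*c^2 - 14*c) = (c^2 - 9)/(c*(c^2 + 5*c - 14))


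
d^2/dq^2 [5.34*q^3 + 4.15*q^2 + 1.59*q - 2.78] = 32.04*q + 8.3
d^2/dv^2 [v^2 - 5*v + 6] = 2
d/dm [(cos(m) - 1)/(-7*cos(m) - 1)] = 8*sin(m)/(7*cos(m) + 1)^2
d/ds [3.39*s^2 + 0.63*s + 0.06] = 6.78*s + 0.63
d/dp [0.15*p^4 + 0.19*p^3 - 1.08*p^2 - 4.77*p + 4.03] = 0.6*p^3 + 0.57*p^2 - 2.16*p - 4.77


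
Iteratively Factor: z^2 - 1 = (z - 1)*(z + 1)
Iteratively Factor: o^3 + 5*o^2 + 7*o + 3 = (o + 1)*(o^2 + 4*o + 3) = (o + 1)*(o + 3)*(o + 1)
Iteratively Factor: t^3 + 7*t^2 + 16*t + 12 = (t + 3)*(t^2 + 4*t + 4) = (t + 2)*(t + 3)*(t + 2)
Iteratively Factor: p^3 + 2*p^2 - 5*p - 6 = (p + 3)*(p^2 - p - 2) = (p - 2)*(p + 3)*(p + 1)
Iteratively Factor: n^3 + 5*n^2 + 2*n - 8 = (n + 2)*(n^2 + 3*n - 4) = (n + 2)*(n + 4)*(n - 1)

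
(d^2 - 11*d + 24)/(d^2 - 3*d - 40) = (d - 3)/(d + 5)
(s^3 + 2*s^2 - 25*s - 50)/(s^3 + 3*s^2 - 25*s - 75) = (s + 2)/(s + 3)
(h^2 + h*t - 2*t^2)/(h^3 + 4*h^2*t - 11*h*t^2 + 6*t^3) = (-h - 2*t)/(-h^2 - 5*h*t + 6*t^2)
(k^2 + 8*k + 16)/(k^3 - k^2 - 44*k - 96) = (k + 4)/(k^2 - 5*k - 24)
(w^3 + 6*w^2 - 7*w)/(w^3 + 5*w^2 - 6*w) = (w + 7)/(w + 6)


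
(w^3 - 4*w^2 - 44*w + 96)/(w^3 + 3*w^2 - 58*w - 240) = (w - 2)/(w + 5)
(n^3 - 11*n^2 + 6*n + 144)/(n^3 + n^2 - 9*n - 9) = (n^2 - 14*n + 48)/(n^2 - 2*n - 3)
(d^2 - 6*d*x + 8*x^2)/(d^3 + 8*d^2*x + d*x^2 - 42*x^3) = (d - 4*x)/(d^2 + 10*d*x + 21*x^2)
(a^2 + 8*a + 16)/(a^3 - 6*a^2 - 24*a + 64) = (a + 4)/(a^2 - 10*a + 16)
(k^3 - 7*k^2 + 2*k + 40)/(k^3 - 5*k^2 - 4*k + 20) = (k - 4)/(k - 2)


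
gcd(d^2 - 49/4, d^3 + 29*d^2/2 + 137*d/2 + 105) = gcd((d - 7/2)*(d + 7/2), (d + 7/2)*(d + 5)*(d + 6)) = d + 7/2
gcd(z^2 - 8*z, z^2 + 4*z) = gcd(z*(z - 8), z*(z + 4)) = z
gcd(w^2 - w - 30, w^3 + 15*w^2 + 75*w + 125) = w + 5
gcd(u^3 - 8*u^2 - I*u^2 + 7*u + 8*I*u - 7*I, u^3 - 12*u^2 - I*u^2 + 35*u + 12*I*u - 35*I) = u^2 + u*(-7 - I) + 7*I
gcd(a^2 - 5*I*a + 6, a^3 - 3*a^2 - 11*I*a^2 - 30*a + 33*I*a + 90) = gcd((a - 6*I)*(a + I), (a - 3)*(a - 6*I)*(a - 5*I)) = a - 6*I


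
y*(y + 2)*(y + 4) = y^3 + 6*y^2 + 8*y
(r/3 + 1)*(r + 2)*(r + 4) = r^3/3 + 3*r^2 + 26*r/3 + 8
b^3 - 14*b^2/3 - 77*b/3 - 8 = (b - 8)*(b + 1/3)*(b + 3)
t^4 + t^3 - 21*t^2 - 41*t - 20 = (t - 5)*(t + 1)^2*(t + 4)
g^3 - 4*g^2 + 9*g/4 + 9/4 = (g - 3)*(g - 3/2)*(g + 1/2)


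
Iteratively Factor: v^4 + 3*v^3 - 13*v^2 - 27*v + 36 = (v - 3)*(v^3 + 6*v^2 + 5*v - 12) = (v - 3)*(v - 1)*(v^2 + 7*v + 12) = (v - 3)*(v - 1)*(v + 4)*(v + 3)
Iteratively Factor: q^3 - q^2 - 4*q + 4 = (q + 2)*(q^2 - 3*q + 2) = (q - 1)*(q + 2)*(q - 2)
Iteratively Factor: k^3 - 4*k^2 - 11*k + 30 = (k - 2)*(k^2 - 2*k - 15) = (k - 2)*(k + 3)*(k - 5)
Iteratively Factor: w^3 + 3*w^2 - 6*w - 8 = (w + 1)*(w^2 + 2*w - 8) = (w + 1)*(w + 4)*(w - 2)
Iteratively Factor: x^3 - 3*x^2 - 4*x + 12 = (x + 2)*(x^2 - 5*x + 6) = (x - 3)*(x + 2)*(x - 2)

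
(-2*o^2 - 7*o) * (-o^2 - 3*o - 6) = 2*o^4 + 13*o^3 + 33*o^2 + 42*o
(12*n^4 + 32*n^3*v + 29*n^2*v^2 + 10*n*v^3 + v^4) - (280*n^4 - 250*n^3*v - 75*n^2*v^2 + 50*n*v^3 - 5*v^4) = -268*n^4 + 282*n^3*v + 104*n^2*v^2 - 40*n*v^3 + 6*v^4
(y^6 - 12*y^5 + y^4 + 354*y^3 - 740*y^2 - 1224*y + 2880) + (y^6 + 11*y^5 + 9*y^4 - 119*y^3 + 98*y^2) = 2*y^6 - y^5 + 10*y^4 + 235*y^3 - 642*y^2 - 1224*y + 2880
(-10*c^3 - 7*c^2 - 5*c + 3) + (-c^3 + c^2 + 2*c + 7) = -11*c^3 - 6*c^2 - 3*c + 10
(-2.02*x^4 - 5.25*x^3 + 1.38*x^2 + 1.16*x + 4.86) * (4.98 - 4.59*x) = 9.2718*x^5 + 14.0379*x^4 - 32.4792*x^3 + 1.548*x^2 - 16.5306*x + 24.2028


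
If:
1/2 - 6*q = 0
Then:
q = 1/12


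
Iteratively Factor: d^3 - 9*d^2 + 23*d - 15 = (d - 3)*(d^2 - 6*d + 5) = (d - 3)*(d - 1)*(d - 5)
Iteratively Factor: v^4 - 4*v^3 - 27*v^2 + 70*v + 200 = (v + 4)*(v^3 - 8*v^2 + 5*v + 50) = (v + 2)*(v + 4)*(v^2 - 10*v + 25) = (v - 5)*(v + 2)*(v + 4)*(v - 5)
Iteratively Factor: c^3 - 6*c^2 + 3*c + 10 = (c - 5)*(c^2 - c - 2) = (c - 5)*(c - 2)*(c + 1)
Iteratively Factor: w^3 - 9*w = (w - 3)*(w^2 + 3*w) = (w - 3)*(w + 3)*(w)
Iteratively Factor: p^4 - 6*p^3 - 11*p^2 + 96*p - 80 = (p + 4)*(p^3 - 10*p^2 + 29*p - 20) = (p - 1)*(p + 4)*(p^2 - 9*p + 20) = (p - 5)*(p - 1)*(p + 4)*(p - 4)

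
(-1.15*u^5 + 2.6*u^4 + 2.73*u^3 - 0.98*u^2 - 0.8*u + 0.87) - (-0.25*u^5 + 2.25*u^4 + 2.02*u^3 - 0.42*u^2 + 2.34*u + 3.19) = -0.9*u^5 + 0.35*u^4 + 0.71*u^3 - 0.56*u^2 - 3.14*u - 2.32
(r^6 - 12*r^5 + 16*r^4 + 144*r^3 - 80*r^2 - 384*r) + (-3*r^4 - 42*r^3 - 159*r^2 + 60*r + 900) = r^6 - 12*r^5 + 13*r^4 + 102*r^3 - 239*r^2 - 324*r + 900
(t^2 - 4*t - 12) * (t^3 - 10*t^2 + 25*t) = t^5 - 14*t^4 + 53*t^3 + 20*t^2 - 300*t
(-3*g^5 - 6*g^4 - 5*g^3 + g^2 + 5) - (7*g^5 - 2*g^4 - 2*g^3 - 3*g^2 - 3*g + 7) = -10*g^5 - 4*g^4 - 3*g^3 + 4*g^2 + 3*g - 2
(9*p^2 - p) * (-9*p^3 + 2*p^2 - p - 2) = -81*p^5 + 27*p^4 - 11*p^3 - 17*p^2 + 2*p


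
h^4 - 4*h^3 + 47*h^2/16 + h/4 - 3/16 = (h - 3)*(h - 1)*(h - 1/4)*(h + 1/4)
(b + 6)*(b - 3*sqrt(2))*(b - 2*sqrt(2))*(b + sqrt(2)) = b^4 - 4*sqrt(2)*b^3 + 6*b^3 - 24*sqrt(2)*b^2 + 2*b^2 + 12*b + 12*sqrt(2)*b + 72*sqrt(2)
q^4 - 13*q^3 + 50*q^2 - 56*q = q*(q - 7)*(q - 4)*(q - 2)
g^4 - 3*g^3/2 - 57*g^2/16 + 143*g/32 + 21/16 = (g - 2)*(g - 3/2)*(g + 1/4)*(g + 7/4)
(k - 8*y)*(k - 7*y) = k^2 - 15*k*y + 56*y^2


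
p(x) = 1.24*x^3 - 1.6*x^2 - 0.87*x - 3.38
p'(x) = 3.72*x^2 - 3.2*x - 0.87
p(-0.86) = -4.60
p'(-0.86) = 4.63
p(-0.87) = -4.65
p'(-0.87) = 4.73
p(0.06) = -3.44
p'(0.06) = -1.05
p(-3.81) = -91.87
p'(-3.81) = 65.32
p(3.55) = 28.84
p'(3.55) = 34.65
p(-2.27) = -24.15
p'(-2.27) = 25.56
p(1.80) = -2.90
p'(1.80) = 5.42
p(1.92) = -2.17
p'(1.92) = 6.70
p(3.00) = 13.09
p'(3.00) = 23.01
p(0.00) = -3.38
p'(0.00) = -0.87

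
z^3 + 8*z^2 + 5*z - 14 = (z - 1)*(z + 2)*(z + 7)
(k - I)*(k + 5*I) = k^2 + 4*I*k + 5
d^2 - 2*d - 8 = (d - 4)*(d + 2)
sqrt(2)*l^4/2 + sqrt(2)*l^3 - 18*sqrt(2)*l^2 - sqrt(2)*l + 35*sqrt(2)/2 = (l - 5)*(l - 1)*(l + 7)*(sqrt(2)*l/2 + sqrt(2)/2)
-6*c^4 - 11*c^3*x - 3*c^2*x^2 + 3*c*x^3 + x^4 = (-2*c + x)*(c + x)^2*(3*c + x)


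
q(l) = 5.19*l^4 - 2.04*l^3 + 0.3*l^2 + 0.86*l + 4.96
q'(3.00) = 508.10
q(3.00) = 375.55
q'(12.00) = 35000.06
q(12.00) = 104153.20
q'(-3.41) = -895.52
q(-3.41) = 788.16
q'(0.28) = 1.00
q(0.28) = 5.21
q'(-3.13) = -697.57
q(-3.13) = 565.89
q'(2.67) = 353.98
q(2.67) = 234.33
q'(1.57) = 67.06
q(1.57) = 30.69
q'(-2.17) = -241.39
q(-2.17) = 140.43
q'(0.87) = 10.42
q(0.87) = 7.57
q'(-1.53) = -88.74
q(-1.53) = 40.09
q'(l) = 20.76*l^3 - 6.12*l^2 + 0.6*l + 0.86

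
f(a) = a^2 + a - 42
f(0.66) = -40.90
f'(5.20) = 11.40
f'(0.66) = 2.32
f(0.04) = -41.96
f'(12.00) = 25.00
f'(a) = 2*a + 1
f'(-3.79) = -6.58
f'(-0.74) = -0.48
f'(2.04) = 5.08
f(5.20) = -9.76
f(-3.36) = -34.07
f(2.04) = -35.80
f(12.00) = 114.00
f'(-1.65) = -2.30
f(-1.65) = -40.93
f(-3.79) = -31.43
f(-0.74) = -42.19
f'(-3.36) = -5.72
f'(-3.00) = -5.00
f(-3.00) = -36.00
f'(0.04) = 1.08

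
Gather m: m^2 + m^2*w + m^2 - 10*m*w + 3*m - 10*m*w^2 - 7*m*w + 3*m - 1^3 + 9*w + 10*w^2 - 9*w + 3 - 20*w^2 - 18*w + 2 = m^2*(w + 2) + m*(-10*w^2 - 17*w + 6) - 10*w^2 - 18*w + 4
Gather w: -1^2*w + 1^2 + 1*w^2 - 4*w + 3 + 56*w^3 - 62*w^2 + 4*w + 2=56*w^3 - 61*w^2 - w + 6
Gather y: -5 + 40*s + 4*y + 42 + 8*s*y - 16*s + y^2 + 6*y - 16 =24*s + y^2 + y*(8*s + 10) + 21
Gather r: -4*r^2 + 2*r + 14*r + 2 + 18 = -4*r^2 + 16*r + 20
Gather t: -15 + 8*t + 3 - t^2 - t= -t^2 + 7*t - 12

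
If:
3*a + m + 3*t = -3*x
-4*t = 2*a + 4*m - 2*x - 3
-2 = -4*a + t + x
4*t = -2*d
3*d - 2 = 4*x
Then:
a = 43/114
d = 2/57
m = 13/38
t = -1/57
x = -9/19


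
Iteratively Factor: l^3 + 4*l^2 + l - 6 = (l - 1)*(l^2 + 5*l + 6) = (l - 1)*(l + 3)*(l + 2)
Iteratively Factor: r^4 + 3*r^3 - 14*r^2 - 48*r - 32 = (r + 2)*(r^3 + r^2 - 16*r - 16) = (r + 2)*(r + 4)*(r^2 - 3*r - 4) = (r - 4)*(r + 2)*(r + 4)*(r + 1)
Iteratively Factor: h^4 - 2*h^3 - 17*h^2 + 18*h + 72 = (h - 3)*(h^3 + h^2 - 14*h - 24) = (h - 4)*(h - 3)*(h^2 + 5*h + 6) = (h - 4)*(h - 3)*(h + 3)*(h + 2)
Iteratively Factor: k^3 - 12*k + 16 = (k + 4)*(k^2 - 4*k + 4) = (k - 2)*(k + 4)*(k - 2)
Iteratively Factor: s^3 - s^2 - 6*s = (s - 3)*(s^2 + 2*s) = s*(s - 3)*(s + 2)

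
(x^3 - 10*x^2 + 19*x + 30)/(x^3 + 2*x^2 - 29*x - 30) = (x - 6)/(x + 6)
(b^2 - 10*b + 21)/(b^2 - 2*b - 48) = (-b^2 + 10*b - 21)/(-b^2 + 2*b + 48)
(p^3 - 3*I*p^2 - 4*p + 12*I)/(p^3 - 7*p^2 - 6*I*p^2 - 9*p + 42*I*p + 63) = (p^2 - 4)/(p^2 - p*(7 + 3*I) + 21*I)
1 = 1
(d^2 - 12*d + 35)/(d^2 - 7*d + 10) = (d - 7)/(d - 2)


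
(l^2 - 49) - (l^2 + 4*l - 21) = -4*l - 28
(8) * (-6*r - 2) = -48*r - 16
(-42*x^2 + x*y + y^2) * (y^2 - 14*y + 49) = -42*x^2*y^2 + 588*x^2*y - 2058*x^2 + x*y^3 - 14*x*y^2 + 49*x*y + y^4 - 14*y^3 + 49*y^2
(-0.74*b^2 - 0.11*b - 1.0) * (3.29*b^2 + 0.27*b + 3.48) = -2.4346*b^4 - 0.5617*b^3 - 5.8949*b^2 - 0.6528*b - 3.48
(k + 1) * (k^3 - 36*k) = k^4 + k^3 - 36*k^2 - 36*k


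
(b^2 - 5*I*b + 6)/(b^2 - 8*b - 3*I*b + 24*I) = (b^2 - 5*I*b + 6)/(b^2 - 8*b - 3*I*b + 24*I)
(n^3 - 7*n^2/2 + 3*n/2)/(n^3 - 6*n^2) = (2*n^2 - 7*n + 3)/(2*n*(n - 6))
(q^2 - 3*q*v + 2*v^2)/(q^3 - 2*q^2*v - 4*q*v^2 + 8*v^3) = (q - v)/(q^2 - 4*v^2)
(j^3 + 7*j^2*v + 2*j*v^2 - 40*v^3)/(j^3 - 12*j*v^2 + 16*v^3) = (-j - 5*v)/(-j + 2*v)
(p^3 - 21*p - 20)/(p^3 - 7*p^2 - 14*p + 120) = (p + 1)/(p - 6)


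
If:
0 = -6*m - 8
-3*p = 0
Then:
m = -4/3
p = 0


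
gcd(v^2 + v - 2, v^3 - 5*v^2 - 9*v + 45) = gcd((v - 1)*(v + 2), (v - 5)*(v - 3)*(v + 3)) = 1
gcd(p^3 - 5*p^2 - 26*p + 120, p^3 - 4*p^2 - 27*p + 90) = p^2 - p - 30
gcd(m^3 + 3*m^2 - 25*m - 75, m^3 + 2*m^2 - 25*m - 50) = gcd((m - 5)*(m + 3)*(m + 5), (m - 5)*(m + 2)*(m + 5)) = m^2 - 25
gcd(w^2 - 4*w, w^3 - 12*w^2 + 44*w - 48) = w - 4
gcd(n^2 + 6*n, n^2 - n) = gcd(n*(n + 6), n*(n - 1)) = n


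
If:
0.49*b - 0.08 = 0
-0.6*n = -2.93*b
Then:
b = 0.16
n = 0.80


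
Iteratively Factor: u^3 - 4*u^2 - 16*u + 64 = (u + 4)*(u^2 - 8*u + 16) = (u - 4)*(u + 4)*(u - 4)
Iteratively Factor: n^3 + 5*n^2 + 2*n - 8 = (n + 4)*(n^2 + n - 2) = (n - 1)*(n + 4)*(n + 2)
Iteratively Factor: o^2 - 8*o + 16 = (o - 4)*(o - 4)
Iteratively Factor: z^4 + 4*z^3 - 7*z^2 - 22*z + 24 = (z + 3)*(z^3 + z^2 - 10*z + 8) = (z - 2)*(z + 3)*(z^2 + 3*z - 4) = (z - 2)*(z + 3)*(z + 4)*(z - 1)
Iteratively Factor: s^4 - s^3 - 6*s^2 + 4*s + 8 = (s + 2)*(s^3 - 3*s^2 + 4) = (s + 1)*(s + 2)*(s^2 - 4*s + 4) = (s - 2)*(s + 1)*(s + 2)*(s - 2)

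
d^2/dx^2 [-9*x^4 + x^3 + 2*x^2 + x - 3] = -108*x^2 + 6*x + 4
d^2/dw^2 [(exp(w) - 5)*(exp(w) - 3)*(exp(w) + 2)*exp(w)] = (16*exp(3*w) - 54*exp(2*w) - 4*exp(w) + 30)*exp(w)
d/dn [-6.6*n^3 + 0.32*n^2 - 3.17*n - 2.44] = -19.8*n^2 + 0.64*n - 3.17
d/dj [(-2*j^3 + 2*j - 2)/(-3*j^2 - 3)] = 2*(j^4 + 4*j^2 - 2*j - 1)/(3*(j^4 + 2*j^2 + 1))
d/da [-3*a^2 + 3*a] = 3 - 6*a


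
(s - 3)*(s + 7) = s^2 + 4*s - 21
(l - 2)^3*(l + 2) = l^4 - 4*l^3 + 16*l - 16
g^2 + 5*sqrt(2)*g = g*(g + 5*sqrt(2))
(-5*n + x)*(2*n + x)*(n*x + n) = -10*n^3*x - 10*n^3 - 3*n^2*x^2 - 3*n^2*x + n*x^3 + n*x^2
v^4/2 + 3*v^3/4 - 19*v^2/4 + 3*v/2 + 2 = (v/2 + 1/4)*(v - 2)*(v - 1)*(v + 4)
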